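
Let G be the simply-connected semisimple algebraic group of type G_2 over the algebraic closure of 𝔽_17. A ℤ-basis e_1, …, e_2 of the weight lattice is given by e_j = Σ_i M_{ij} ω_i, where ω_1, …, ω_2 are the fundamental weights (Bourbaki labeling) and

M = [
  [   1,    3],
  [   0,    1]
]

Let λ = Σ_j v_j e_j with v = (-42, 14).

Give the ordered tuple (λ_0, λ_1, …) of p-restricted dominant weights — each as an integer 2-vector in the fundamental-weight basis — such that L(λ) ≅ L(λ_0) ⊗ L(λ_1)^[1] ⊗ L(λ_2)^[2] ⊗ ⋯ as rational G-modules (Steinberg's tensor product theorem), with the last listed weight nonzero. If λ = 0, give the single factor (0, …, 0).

((0, 14),)

In the fundamental-weight basis, λ has coordinates c = M·v (v = (-42, 14)):
  c_1 = 1*-42 + 3*14 = 0
  c_2 = 0*-42 + 1*14 = 14
Writing each c_i in base p = 17:
  c_1 = 0
  c_2 = 14 = 14·17^0
Factor λ_0 = (0, 14)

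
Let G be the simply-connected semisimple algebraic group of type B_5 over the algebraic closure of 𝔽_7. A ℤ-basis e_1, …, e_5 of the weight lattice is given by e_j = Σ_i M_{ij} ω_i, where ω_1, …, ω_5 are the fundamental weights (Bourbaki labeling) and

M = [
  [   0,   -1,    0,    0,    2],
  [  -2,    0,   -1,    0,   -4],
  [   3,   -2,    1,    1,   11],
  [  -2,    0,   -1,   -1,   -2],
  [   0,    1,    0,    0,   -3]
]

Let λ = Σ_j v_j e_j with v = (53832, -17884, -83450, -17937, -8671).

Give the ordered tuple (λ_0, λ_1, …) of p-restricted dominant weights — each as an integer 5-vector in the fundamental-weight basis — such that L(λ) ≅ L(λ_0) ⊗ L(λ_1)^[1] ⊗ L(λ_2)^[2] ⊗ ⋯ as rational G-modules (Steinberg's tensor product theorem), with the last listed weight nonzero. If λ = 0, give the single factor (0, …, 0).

ω-coordinates c = M·v, v = (53832, -17884, -83450, -17937, -8671):
  c_1 = 0·53832 + (-1)·(-17884) + (0)·(-83450) + (0)·(-17937) + (2)·(-8671) = 542
  c_2 = (-2)·(53832) + (0)·(-17884) + (-1)·(-83450) + (0)·(-17937) + (-4)·(-8671) = 10470
  c_3 = 3·53832 + (-2)·(-17884) + (1)·(-83450) + (1)·(-17937) + (11)·(-8671) = 496
  c_4 = (-2)·(53832) + (0)·(-17884) + (-1)·(-83450) + (-1)·(-17937) + (-2)·(-8671) = 11065
  c_5 = 0·53832 + (1)·(-17884) + (0)·(-83450) + (0)·(-17937) + (-3)·(-8671) = 8129
Writing each c_i in base p = 7:
  c_1 = 542 = 3·7^0 + 0·7^1 + 4·7^2 + 1·7^3
  c_2 = 10470 = 5·7^0 + 4·7^1 + 3·7^2 + 2·7^3 + 4·7^4
  c_3 = 496 = 6·7^0 + 0·7^1 + 3·7^2 + 1·7^3
  c_4 = 11065 = 5·7^0 + 5·7^1 + 1·7^2 + 4·7^3 + 4·7^4
  c_5 = 8129 = 2·7^0 + 6·7^1 + 4·7^2 + 2·7^3 + 3·7^4
λ_0 = (3, 5, 6, 5, 2)
λ_1 = (0, 4, 0, 5, 6)
λ_2 = (4, 3, 3, 1, 4)
λ_3 = (1, 2, 1, 4, 2)
λ_4 = (0, 4, 0, 4, 3)

((3, 5, 6, 5, 2), (0, 4, 0, 5, 6), (4, 3, 3, 1, 4), (1, 2, 1, 4, 2), (0, 4, 0, 4, 3))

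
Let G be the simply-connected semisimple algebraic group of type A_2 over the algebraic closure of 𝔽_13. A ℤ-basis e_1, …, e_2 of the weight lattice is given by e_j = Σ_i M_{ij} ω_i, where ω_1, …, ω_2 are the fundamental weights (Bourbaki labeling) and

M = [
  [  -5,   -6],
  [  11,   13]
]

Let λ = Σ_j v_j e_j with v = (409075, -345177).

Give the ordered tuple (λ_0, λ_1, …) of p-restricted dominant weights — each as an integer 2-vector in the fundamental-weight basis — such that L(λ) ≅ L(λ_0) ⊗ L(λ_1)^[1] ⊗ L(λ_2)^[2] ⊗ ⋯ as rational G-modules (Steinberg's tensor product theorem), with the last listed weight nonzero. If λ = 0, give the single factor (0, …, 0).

((12, 5), (12, 1), (8, 9), (11, 5))

ω-coordinates c = M·v, v = (409075, -345177):
  c_1 = (-5)·(409075) + (-6)·(-345177) = 25687
  c_2 = (11)·(409075) + (13)·(-345177) = 12524
p = 13; digits c_i = Σ_j d_{ij}·13^j, 0 ≤ d_{ij} < 13:
  c_1 = 25687 = 12·13^0 + 12·13^1 + 8·13^2 + 11·13^3
  c_2 = 12524 = 5·13^0 + 1·13^1 + 9·13^2 + 5·13^3
p-restricted factor λ_0 = (12, 5)
p-restricted factor λ_1 = (12, 1)
p-restricted factor λ_2 = (8, 9)
p-restricted factor λ_3 = (11, 5)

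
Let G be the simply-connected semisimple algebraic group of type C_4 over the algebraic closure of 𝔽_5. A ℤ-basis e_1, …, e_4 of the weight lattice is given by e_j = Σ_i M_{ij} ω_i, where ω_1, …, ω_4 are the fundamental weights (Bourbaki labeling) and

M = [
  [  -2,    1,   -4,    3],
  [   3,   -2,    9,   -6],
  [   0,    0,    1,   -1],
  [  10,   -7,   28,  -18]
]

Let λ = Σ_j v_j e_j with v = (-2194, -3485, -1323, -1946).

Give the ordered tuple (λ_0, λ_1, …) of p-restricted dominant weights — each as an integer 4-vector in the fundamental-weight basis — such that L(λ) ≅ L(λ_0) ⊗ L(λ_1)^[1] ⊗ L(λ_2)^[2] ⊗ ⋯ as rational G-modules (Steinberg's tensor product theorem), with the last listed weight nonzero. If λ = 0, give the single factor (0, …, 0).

Compute c_i = Σ_j M_{ij} v_j with v = (-2194, -3485, -1323, -1946):
  c_1 = -2*-2194 + 1*-3485 + -4*-1323 + 3*-1946 = 357
  c_2 = 3*-2194 + -2*-3485 + 9*-1323 + -6*-1946 = 157
  c_3 = 0*-2194 + 0*-3485 + 1*-1323 + -1*-1946 = 623
  c_4 = 10*-2194 + -7*-3485 + 28*-1323 + -18*-1946 = 439
Writing each c_i in base p = 5:
  c_1 = 357 = 2·5^0 + 1·5^1 + 4·5^2 + 2·5^3
  c_2 = 157 = 2·5^0 + 1·5^1 + 1·5^2 + 1·5^3
  c_3 = 623 = 3·5^0 + 4·5^1 + 4·5^2 + 4·5^3
  c_4 = 439 = 4·5^0 + 2·5^1 + 2·5^2 + 3·5^3
Factor λ_0 = (2, 2, 3, 4)
Factor λ_1 = (1, 1, 4, 2)
Factor λ_2 = (4, 1, 4, 2)
Factor λ_3 = (2, 1, 4, 3)

((2, 2, 3, 4), (1, 1, 4, 2), (4, 1, 4, 2), (2, 1, 4, 3))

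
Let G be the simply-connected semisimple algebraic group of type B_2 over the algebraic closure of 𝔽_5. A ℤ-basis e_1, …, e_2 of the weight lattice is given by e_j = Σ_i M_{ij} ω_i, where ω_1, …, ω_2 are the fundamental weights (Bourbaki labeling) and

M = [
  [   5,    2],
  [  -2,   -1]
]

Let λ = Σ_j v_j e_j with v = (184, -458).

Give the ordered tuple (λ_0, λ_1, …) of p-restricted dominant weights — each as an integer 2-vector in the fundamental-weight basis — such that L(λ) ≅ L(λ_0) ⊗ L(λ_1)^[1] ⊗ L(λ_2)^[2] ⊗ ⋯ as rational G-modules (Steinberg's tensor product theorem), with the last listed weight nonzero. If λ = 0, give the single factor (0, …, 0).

((4, 0), (0, 3), (0, 3))

Compute c_i = Σ_j M_{ij} v_j with v = (184, -458):
  c_1 = (5)·(184) + (2)·(-458) = 4
  c_2 = (-2)·(184) + (-1)·(-458) = 90
Writing each c_i in base p = 5:
  c_1 = 4 = 4·5^0
  c_2 = 90 = 0·5^0 + 3·5^1 + 3·5^2
λ_0 = (4, 0)
λ_1 = (0, 3)
λ_2 = (0, 3)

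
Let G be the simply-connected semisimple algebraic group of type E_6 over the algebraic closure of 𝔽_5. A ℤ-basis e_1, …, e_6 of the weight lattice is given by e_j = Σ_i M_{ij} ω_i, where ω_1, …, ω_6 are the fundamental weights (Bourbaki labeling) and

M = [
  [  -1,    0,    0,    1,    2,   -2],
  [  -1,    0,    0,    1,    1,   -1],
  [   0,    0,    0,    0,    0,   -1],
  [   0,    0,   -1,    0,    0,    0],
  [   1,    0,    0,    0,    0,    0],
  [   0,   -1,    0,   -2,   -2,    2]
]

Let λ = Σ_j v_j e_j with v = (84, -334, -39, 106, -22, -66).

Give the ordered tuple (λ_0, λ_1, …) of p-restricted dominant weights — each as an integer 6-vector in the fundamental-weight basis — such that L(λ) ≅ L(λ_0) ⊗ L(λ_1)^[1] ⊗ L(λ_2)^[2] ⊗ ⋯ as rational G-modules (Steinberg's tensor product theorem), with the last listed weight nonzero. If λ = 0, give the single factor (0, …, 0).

Compute c_i = Σ_j M_{ij} v_j with v = (84, -334, -39, 106, -22, -66):
  c_1 = (-1)·(84) + (0)·(-334) + (0)·(-39) + (1)·(106) + (2)·(-22) + (-2)·(-66) = 110
  c_2 = (-1)·(84) + (0)·(-334) + (0)·(-39) + (1)·(106) + (1)·(-22) + (-1)·(-66) = 66
  c_3 = (0)·(84) + (0)·(-334) + (0)·(-39) + (0)·(106) + (0)·(-22) + (-1)·(-66) = 66
  c_4 = (0)·(84) + (0)·(-334) + (-1)·(-39) + (0)·(106) + (0)·(-22) + (0)·(-66) = 39
  c_5 = (1)·(84) + (0)·(-334) + (0)·(-39) + (0)·(106) + (0)·(-22) + (0)·(-66) = 84
  c_6 = (0)·(84) + (-1)·(-334) + (0)·(-39) + (-2)·(106) + (-2)·(-22) + (2)·(-66) = 34
Writing each c_i in base p = 5:
  c_1 = 110 = 0·5^0 + 2·5^1 + 4·5^2
  c_2 = 66 = 1·5^0 + 3·5^1 + 2·5^2
  c_3 = 66 = 1·5^0 + 3·5^1 + 2·5^2
  c_4 = 39 = 4·5^0 + 2·5^1 + 1·5^2
  c_5 = 84 = 4·5^0 + 1·5^1 + 3·5^2
  c_6 = 34 = 4·5^0 + 1·5^1 + 1·5^2
p-restricted factor λ_0 = (0, 1, 1, 4, 4, 4)
p-restricted factor λ_1 = (2, 3, 3, 2, 1, 1)
p-restricted factor λ_2 = (4, 2, 2, 1, 3, 1)

((0, 1, 1, 4, 4, 4), (2, 3, 3, 2, 1, 1), (4, 2, 2, 1, 3, 1))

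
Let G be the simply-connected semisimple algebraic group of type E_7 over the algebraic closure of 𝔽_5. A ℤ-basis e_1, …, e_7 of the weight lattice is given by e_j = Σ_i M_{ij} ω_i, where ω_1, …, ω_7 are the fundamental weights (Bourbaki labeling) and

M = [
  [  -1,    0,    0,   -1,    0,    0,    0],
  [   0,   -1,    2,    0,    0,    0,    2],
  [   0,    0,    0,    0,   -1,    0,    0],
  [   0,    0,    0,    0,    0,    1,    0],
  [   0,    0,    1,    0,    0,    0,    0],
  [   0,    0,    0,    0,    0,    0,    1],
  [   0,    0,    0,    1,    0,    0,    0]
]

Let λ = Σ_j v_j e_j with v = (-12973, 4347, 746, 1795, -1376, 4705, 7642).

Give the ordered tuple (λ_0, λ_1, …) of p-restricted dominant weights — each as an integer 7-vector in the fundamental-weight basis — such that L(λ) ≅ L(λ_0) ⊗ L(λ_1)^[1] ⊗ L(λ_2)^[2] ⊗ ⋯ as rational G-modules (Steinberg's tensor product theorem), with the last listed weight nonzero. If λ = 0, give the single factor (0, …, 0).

ω-coordinates c = M·v, v = (-12973, 4347, 746, 1795, -1376, 4705, 7642):
  c_1 = (-1)·(-12973) + 0·4347 + 0·746 + (-1)·(1795) + (0)·(-1376) + 0·4705 + 0·7642 = 11178
  c_2 = (0)·(-12973) + (-1)·(4347) + 2·746 + 0·1795 + (0)·(-1376) + 0·4705 + 2·7642 = 12429
  c_3 = (0)·(-12973) + 0·4347 + 0·746 + 0·1795 + (-1)·(-1376) + 0·4705 + 0·7642 = 1376
  c_4 = (0)·(-12973) + 0·4347 + 0·746 + 0·1795 + (0)·(-1376) + 1·4705 + 0·7642 = 4705
  c_5 = (0)·(-12973) + 0·4347 + 1·746 + 0·1795 + (0)·(-1376) + 0·4705 + 0·7642 = 746
  c_6 = (0)·(-12973) + 0·4347 + 0·746 + 0·1795 + (0)·(-1376) + 0·4705 + 1·7642 = 7642
  c_7 = (0)·(-12973) + 0·4347 + 0·746 + 1·1795 + (0)·(-1376) + 0·4705 + 0·7642 = 1795
Expand coordinatewise in base 5:
  c_1 = 11178 = 3·5^0 + 0·5^1 + 2·5^2 + 4·5^3 + 2·5^4 + 3·5^5
  c_2 = 12429 = 4·5^0 + 0·5^1 + 2·5^2 + 4·5^3 + 4·5^4 + 3·5^5
  c_3 = 1376 = 1·5^0 + 0·5^1 + 0·5^2 + 1·5^3 + 2·5^4
  c_4 = 4705 = 0·5^0 + 1·5^1 + 3·5^2 + 2·5^3 + 2·5^4 + 1·5^5
  c_5 = 746 = 1·5^0 + 4·5^1 + 4·5^2 + 0·5^3 + 1·5^4
  c_6 = 7642 = 2·5^0 + 3·5^1 + 0·5^2 + 1·5^3 + 2·5^4 + 2·5^5
  c_7 = 1795 = 0·5^0 + 4·5^1 + 1·5^2 + 4·5^3 + 2·5^4
λ_0 = (3, 4, 1, 0, 1, 2, 0)
λ_1 = (0, 0, 0, 1, 4, 3, 4)
λ_2 = (2, 2, 0, 3, 4, 0, 1)
λ_3 = (4, 4, 1, 2, 0, 1, 4)
λ_4 = (2, 4, 2, 2, 1, 2, 2)
λ_5 = (3, 3, 0, 1, 0, 2, 0)

((3, 4, 1, 0, 1, 2, 0), (0, 0, 0, 1, 4, 3, 4), (2, 2, 0, 3, 4, 0, 1), (4, 4, 1, 2, 0, 1, 4), (2, 4, 2, 2, 1, 2, 2), (3, 3, 0, 1, 0, 2, 0))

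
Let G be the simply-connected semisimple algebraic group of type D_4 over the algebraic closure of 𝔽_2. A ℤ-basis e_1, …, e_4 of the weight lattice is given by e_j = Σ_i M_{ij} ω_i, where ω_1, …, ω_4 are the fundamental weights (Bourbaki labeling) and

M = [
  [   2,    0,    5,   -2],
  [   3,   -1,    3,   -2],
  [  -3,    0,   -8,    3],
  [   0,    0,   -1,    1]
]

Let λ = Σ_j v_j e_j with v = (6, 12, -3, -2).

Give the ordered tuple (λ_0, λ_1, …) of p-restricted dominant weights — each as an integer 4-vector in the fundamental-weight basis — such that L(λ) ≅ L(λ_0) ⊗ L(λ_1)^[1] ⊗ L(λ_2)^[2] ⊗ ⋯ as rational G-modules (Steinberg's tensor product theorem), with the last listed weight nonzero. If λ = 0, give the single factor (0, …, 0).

((1, 1, 0, 1),)

Change of basis e → ω: c = M·v where v = (6, 12, -3, -2):
  c_1 = 2·6 + 0·12 + (5)·(-3) + (-2)·(-2) = 1
  c_2 = 3·6 + (-1)·(12) + (3)·(-3) + (-2)·(-2) = 1
  c_3 = (-3)·(6) + 0·12 + (-8)·(-3) + (3)·(-2) = 0
  c_4 = 0·6 + 0·12 + (-1)·(-3) + (1)·(-2) = 1
Writing each c_i in base p = 2:
  c_1 = 1 = 1·2^0
  c_2 = 1 = 1·2^0
  c_3 = 0
  c_4 = 1 = 1·2^0
Factor λ_0 = (1, 1, 0, 1)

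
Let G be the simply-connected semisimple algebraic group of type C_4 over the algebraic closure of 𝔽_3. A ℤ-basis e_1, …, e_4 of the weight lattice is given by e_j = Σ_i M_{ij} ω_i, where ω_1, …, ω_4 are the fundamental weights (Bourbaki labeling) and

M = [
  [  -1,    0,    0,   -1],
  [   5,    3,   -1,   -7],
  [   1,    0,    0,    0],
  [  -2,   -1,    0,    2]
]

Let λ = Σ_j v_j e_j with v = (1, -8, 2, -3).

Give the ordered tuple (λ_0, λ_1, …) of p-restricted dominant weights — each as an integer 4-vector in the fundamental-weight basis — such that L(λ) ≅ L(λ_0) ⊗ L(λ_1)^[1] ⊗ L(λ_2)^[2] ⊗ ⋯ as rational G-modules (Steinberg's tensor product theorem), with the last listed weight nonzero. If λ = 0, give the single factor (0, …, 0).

Compute c_i = Σ_j M_{ij} v_j with v = (1, -8, 2, -3):
  c_1 = (-1)·(1) + (0)·(-8) + (0)·(2) + (-1)·(-3) = 2
  c_2 = (5)·(1) + (3)·(-8) + (-1)·(2) + (-7)·(-3) = 0
  c_3 = (1)·(1) + (0)·(-8) + (0)·(2) + (0)·(-3) = 1
  c_4 = (-2)·(1) + (-1)·(-8) + (0)·(2) + (2)·(-3) = 0
Writing each c_i in base p = 3:
  c_1 = 2 = 2·3^0
  c_2 = 0
  c_3 = 1 = 1·3^0
  c_4 = 0
p-restricted factor λ_0 = (2, 0, 1, 0)

((2, 0, 1, 0),)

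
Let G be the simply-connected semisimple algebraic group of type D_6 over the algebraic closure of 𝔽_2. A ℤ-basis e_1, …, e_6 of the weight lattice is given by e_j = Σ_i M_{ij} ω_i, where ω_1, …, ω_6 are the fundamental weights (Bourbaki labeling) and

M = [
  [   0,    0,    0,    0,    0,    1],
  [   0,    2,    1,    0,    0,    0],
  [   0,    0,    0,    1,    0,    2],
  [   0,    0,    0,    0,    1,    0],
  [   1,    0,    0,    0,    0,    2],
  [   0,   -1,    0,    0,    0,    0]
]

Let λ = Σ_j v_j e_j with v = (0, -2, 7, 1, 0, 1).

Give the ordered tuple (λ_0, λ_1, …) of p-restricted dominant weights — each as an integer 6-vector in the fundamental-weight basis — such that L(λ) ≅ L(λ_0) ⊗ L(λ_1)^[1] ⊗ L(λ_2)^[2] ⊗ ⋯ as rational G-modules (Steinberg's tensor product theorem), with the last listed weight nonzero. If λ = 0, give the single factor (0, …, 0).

((1, 1, 1, 0, 0, 0), (0, 1, 1, 0, 1, 1))

In the fundamental-weight basis, λ has coordinates c = M·v (v = (0, -2, 7, 1, 0, 1)):
  c_1 = 0*0 + 0*-2 + 0*7 + 0*1 + 0*0 + 1*1 = 1
  c_2 = 0*0 + 2*-2 + 1*7 + 0*1 + 0*0 + 0*1 = 3
  c_3 = 0*0 + 0*-2 + 0*7 + 1*1 + 0*0 + 2*1 = 3
  c_4 = 0*0 + 0*-2 + 0*7 + 0*1 + 1*0 + 0*1 = 0
  c_5 = 1*0 + 0*-2 + 0*7 + 0*1 + 0*0 + 2*1 = 2
  c_6 = 0*0 + -1*-2 + 0*7 + 0*1 + 0*0 + 0*1 = 2
Base-2 expansion of each c_i:
  c_1 = 1 = 1·2^0
  c_2 = 3 = 1·2^0 + 1·2^1
  c_3 = 3 = 1·2^0 + 1·2^1
  c_4 = 0
  c_5 = 2 = 0·2^0 + 1·2^1
  c_6 = 2 = 0·2^0 + 1·2^1
p-restricted factor λ_0 = (1, 1, 1, 0, 0, 0)
p-restricted factor λ_1 = (0, 1, 1, 0, 1, 1)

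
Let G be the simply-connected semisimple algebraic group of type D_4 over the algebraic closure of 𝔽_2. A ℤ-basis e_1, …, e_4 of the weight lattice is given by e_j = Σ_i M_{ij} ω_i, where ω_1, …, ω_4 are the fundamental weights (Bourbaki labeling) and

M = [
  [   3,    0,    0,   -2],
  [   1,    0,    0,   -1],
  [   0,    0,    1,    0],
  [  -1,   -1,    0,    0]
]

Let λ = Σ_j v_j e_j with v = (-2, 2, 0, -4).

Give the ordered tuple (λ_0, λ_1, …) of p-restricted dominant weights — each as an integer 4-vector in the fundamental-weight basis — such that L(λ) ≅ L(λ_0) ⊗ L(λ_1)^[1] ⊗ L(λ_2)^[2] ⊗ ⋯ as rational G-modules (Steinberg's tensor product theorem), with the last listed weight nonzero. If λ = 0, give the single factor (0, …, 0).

((0, 0, 0, 0), (1, 1, 0, 0))

Converting to the ω-basis (c_i = row i of M dotted with v = (-2, 2, 0, -4)):
  c_1 = (3)·(-2) + 0·2 + 0·0 + (-2)·(-4) = 2
  c_2 = (1)·(-2) + 0·2 + 0·0 + (-1)·(-4) = 2
  c_3 = (0)·(-2) + 0·2 + 1·0 + (0)·(-4) = 0
  c_4 = (-1)·(-2) + (-1)·(2) + 0·0 + (0)·(-4) = 0
p = 2; digits c_i = Σ_j d_{ij}·2^j, 0 ≤ d_{ij} < 2:
  c_1 = 2 = 0·2^0 + 1·2^1
  c_2 = 2 = 0·2^0 + 1·2^1
  c_3 = 0
  c_4 = 0
Factor λ_0 = (0, 0, 0, 0)
Factor λ_1 = (1, 1, 0, 0)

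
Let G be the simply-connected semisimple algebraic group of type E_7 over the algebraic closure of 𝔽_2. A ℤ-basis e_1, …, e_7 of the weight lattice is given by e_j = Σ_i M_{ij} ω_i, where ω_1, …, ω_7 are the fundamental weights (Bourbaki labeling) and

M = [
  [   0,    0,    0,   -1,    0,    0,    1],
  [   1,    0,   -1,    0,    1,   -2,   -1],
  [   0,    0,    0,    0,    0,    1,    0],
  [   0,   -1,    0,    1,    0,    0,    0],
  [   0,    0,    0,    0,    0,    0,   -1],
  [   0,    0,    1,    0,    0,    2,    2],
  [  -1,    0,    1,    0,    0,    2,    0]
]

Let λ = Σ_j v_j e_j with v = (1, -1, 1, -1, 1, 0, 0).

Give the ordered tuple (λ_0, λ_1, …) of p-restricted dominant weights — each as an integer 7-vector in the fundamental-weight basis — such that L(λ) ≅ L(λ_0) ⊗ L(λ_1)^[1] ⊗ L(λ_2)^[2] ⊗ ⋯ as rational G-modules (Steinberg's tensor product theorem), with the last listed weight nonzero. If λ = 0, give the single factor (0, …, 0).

Change of basis e → ω: c = M·v where v = (1, -1, 1, -1, 1, 0, 0):
  c_1 = 0·1 + (0)·(-1) + 0·1 + (-1)·(-1) + 0·1 + 0·0 + 1·0 = 1
  c_2 = 1·1 + (0)·(-1) + (-1)·(1) + (0)·(-1) + 1·1 + (-2)·(0) + (-1)·(0) = 1
  c_3 = 0·1 + (0)·(-1) + 0·1 + (0)·(-1) + 0·1 + 1·0 + 0·0 = 0
  c_4 = 0·1 + (-1)·(-1) + 0·1 + (1)·(-1) + 0·1 + 0·0 + 0·0 = 0
  c_5 = 0·1 + (0)·(-1) + 0·1 + (0)·(-1) + 0·1 + 0·0 + (-1)·(0) = 0
  c_6 = 0·1 + (0)·(-1) + 1·1 + (0)·(-1) + 0·1 + 2·0 + 2·0 = 1
  c_7 = (-1)·(1) + (0)·(-1) + 1·1 + (0)·(-1) + 0·1 + 2·0 + 0·0 = 0
Expand coordinatewise in base 2:
  c_1 = 1 = 1·2^0
  c_2 = 1 = 1·2^0
  c_3 = 0
  c_4 = 0
  c_5 = 0
  c_6 = 1 = 1·2^0
  c_7 = 0
Factor λ_0 = (1, 1, 0, 0, 0, 1, 0)

((1, 1, 0, 0, 0, 1, 0),)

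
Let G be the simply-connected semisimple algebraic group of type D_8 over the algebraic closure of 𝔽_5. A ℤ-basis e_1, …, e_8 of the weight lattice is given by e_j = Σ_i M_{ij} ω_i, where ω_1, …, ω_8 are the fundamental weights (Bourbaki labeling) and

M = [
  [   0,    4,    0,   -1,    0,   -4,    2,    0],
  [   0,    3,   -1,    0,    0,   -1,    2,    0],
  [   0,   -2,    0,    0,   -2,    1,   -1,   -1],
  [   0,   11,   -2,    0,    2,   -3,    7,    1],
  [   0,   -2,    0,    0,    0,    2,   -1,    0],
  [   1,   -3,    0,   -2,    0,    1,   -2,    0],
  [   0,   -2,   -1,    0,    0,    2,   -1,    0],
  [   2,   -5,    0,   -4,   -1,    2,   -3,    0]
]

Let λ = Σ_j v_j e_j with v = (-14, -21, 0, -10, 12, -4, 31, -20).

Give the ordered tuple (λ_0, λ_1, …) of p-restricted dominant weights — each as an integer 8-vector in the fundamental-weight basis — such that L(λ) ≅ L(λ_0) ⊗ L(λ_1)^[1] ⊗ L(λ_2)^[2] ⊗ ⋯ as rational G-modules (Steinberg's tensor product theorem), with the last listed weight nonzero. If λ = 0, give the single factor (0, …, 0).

((4, 3, 3, 2, 3, 3, 3, 4),)

ω-coordinates c = M·v, v = (-14, -21, 0, -10, 12, -4, 31, -20):
  c_1 = (0)·(-14) + (4)·(-21) + (0)·(0) + (-1)·(-10) + (0)·(12) + (-4)·(-4) + (2)·(31) + (0)·(-20) = 4
  c_2 = (0)·(-14) + (3)·(-21) + (-1)·(0) + (0)·(-10) + (0)·(12) + (-1)·(-4) + (2)·(31) + (0)·(-20) = 3
  c_3 = (0)·(-14) + (-2)·(-21) + (0)·(0) + (0)·(-10) + (-2)·(12) + (1)·(-4) + (-1)·(31) + (-1)·(-20) = 3
  c_4 = (0)·(-14) + (11)·(-21) + (-2)·(0) + (0)·(-10) + (2)·(12) + (-3)·(-4) + (7)·(31) + (1)·(-20) = 2
  c_5 = (0)·(-14) + (-2)·(-21) + (0)·(0) + (0)·(-10) + (0)·(12) + (2)·(-4) + (-1)·(31) + (0)·(-20) = 3
  c_6 = (1)·(-14) + (-3)·(-21) + (0)·(0) + (-2)·(-10) + (0)·(12) + (1)·(-4) + (-2)·(31) + (0)·(-20) = 3
  c_7 = (0)·(-14) + (-2)·(-21) + (-1)·(0) + (0)·(-10) + (0)·(12) + (2)·(-4) + (-1)·(31) + (0)·(-20) = 3
  c_8 = (2)·(-14) + (-5)·(-21) + (0)·(0) + (-4)·(-10) + (-1)·(12) + (2)·(-4) + (-3)·(31) + (0)·(-20) = 4
Base-5 expansion of each c_i:
  c_1 = 4 = 4·5^0
  c_2 = 3 = 3·5^0
  c_3 = 3 = 3·5^0
  c_4 = 2 = 2·5^0
  c_5 = 3 = 3·5^0
  c_6 = 3 = 3·5^0
  c_7 = 3 = 3·5^0
  c_8 = 4 = 4·5^0
Factor λ_0 = (4, 3, 3, 2, 3, 3, 3, 4)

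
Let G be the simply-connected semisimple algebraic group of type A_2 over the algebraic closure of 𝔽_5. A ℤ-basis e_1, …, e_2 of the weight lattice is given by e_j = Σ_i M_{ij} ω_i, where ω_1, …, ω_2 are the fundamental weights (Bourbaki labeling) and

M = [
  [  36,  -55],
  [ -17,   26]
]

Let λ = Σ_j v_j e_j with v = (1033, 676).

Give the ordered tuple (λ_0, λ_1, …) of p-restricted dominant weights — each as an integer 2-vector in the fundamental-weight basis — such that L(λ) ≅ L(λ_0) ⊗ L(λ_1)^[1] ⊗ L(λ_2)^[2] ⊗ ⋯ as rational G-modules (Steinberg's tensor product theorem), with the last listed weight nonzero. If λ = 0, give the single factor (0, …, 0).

Converting to the ω-basis (c_i = row i of M dotted with v = (1033, 676)):
  c_1 = (36)·(1033) + (-55)·(676) = 8
  c_2 = (-17)·(1033) + (26)·(676) = 15
Base-5 expansion of each c_i:
  c_1 = 8 = 3·5^0 + 1·5^1
  c_2 = 15 = 0·5^0 + 3·5^1
p-restricted factor λ_0 = (3, 0)
p-restricted factor λ_1 = (1, 3)

((3, 0), (1, 3))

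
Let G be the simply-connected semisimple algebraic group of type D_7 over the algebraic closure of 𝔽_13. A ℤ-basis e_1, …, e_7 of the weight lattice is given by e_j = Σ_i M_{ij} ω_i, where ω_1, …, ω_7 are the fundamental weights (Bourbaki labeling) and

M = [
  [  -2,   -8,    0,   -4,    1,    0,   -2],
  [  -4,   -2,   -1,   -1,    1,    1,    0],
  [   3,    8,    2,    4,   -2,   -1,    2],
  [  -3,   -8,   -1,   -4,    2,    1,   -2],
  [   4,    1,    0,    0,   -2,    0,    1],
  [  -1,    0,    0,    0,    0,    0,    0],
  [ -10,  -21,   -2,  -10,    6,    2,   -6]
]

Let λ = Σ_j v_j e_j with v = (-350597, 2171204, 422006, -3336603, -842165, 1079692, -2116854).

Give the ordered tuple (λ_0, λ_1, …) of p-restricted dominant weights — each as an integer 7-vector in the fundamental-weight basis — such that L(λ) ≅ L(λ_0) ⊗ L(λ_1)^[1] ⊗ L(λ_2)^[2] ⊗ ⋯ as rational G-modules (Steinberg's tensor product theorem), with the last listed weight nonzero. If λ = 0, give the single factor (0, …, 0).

((6, 9, 3, 10, 8, 0, 8), (4, 0, 10, 3, 11, 7, 5), (8, 7, 10, 3, 0, 7, 4), (5, 5, 6, 3, 10, 3, 5), (2, 7, 6, 8, 11, 12, 8))

Converting to the ω-basis (c_i = row i of M dotted with v = (-350597, 2171204, 422006, -3336603, -842165, 1079692, -2116854)):
  c_1 = -2*-350597 + -8*2171204 + 0*422006 + -4*-3336603 + 1*-842165 + 0*1079692 + -2*-2116854 = 69517
  c_2 = -4*-350597 + -2*2171204 + -1*422006 + -1*-3336603 + 1*-842165 + 1*1079692 + 0*-2116854 = 212104
  c_3 = 3*-350597 + 8*2171204 + 2*422006 + 4*-3336603 + -2*-842165 + -1*1079692 + 2*-2116854 = 186371
  c_4 = -3*-350597 + -8*2171204 + -1*422006 + -4*-3336603 + 2*-842165 + 1*1079692 + -2*-2116854 = 235635
  c_5 = 4*-350597 + 1*2171204 + 0*422006 + 0*-3336603 + -2*-842165 + 0*1079692 + 1*-2116854 = 336292
  c_6 = -1*-350597 + 0*2171204 + 0*422006 + 0*-3336603 + 0*-842165 + 0*1079692 + 0*-2116854 = 350597
  c_7 = -10*-350597 + -21*2171204 + -2*422006 + -10*-3336603 + 6*-842165 + 2*1079692 + -6*-2116854 = 240222
Expand coordinatewise in base 13:
  c_1 = 69517 = 6·13^0 + 4·13^1 + 8·13^2 + 5·13^3 + 2·13^4
  c_2 = 212104 = 9·13^0 + 0·13^1 + 7·13^2 + 5·13^3 + 7·13^4
  c_3 = 186371 = 3·13^0 + 10·13^1 + 10·13^2 + 6·13^3 + 6·13^4
  c_4 = 235635 = 10·13^0 + 3·13^1 + 3·13^2 + 3·13^3 + 8·13^4
  c_5 = 336292 = 8·13^0 + 11·13^1 + 0·13^2 + 10·13^3 + 11·13^4
  c_6 = 350597 = 0·13^0 + 7·13^1 + 7·13^2 + 3·13^3 + 12·13^4
  c_7 = 240222 = 8·13^0 + 5·13^1 + 4·13^2 + 5·13^3 + 8·13^4
λ_0 = (6, 9, 3, 10, 8, 0, 8)
λ_1 = (4, 0, 10, 3, 11, 7, 5)
λ_2 = (8, 7, 10, 3, 0, 7, 4)
λ_3 = (5, 5, 6, 3, 10, 3, 5)
λ_4 = (2, 7, 6, 8, 11, 12, 8)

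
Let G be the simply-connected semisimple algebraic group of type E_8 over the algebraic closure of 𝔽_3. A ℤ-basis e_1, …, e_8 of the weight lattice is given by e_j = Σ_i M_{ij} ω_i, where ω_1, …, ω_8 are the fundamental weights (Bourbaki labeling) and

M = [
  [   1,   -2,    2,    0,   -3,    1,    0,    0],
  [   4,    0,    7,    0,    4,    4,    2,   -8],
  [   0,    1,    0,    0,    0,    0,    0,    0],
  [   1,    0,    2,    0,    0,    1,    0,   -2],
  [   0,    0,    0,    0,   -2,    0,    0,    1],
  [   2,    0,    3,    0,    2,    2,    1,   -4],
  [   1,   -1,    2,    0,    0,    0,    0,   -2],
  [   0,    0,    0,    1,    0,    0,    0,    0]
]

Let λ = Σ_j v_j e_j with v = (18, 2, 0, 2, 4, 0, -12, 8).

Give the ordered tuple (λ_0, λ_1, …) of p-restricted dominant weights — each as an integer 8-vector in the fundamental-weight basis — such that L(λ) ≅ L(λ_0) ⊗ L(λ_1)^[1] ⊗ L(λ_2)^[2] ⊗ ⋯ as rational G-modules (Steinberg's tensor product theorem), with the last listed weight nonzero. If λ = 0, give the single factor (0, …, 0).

Converting to the ω-basis (c_i = row i of M dotted with v = (18, 2, 0, 2, 4, 0, -12, 8)):
  c_1 = (1)·(18) + (-2)·(2) + (2)·(0) + (0)·(2) + (-3)·(4) + (1)·(0) + (0)·(-12) + (0)·(8) = 2
  c_2 = (4)·(18) + (0)·(2) + (7)·(0) + (0)·(2) + (4)·(4) + (4)·(0) + (2)·(-12) + (-8)·(8) = 0
  c_3 = (0)·(18) + (1)·(2) + (0)·(0) + (0)·(2) + (0)·(4) + (0)·(0) + (0)·(-12) + (0)·(8) = 2
  c_4 = (1)·(18) + (0)·(2) + (2)·(0) + (0)·(2) + (0)·(4) + (1)·(0) + (0)·(-12) + (-2)·(8) = 2
  c_5 = (0)·(18) + (0)·(2) + (0)·(0) + (0)·(2) + (-2)·(4) + (0)·(0) + (0)·(-12) + (1)·(8) = 0
  c_6 = (2)·(18) + (0)·(2) + (3)·(0) + (0)·(2) + (2)·(4) + (2)·(0) + (1)·(-12) + (-4)·(8) = 0
  c_7 = (1)·(18) + (-1)·(2) + (2)·(0) + (0)·(2) + (0)·(4) + (0)·(0) + (0)·(-12) + (-2)·(8) = 0
  c_8 = (0)·(18) + (0)·(2) + (0)·(0) + (1)·(2) + (0)·(4) + (0)·(0) + (0)·(-12) + (0)·(8) = 2
Base-3 expansion of each c_i:
  c_1 = 2 = 2·3^0
  c_2 = 0
  c_3 = 2 = 2·3^0
  c_4 = 2 = 2·3^0
  c_5 = 0
  c_6 = 0
  c_7 = 0
  c_8 = 2 = 2·3^0
λ_0 = (2, 0, 2, 2, 0, 0, 0, 2)

((2, 0, 2, 2, 0, 0, 0, 2),)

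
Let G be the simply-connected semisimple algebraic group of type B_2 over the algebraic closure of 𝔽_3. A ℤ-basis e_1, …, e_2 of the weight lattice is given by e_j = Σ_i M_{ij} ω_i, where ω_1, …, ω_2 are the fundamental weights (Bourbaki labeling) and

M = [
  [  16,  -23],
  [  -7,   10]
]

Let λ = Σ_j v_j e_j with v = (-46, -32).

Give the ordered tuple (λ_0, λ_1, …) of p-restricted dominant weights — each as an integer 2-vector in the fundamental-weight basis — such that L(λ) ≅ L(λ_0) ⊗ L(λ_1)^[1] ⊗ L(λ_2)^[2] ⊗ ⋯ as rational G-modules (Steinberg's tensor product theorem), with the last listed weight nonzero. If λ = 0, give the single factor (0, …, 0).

((0, 2),)

Converting to the ω-basis (c_i = row i of M dotted with v = (-46, -32)):
  c_1 = (16)·(-46) + (-23)·(-32) = 0
  c_2 = (-7)·(-46) + (10)·(-32) = 2
p = 3; digits c_i = Σ_j d_{ij}·3^j, 0 ≤ d_{ij} < 3:
  c_1 = 0
  c_2 = 2 = 2·3^0
p-restricted factor λ_0 = (0, 2)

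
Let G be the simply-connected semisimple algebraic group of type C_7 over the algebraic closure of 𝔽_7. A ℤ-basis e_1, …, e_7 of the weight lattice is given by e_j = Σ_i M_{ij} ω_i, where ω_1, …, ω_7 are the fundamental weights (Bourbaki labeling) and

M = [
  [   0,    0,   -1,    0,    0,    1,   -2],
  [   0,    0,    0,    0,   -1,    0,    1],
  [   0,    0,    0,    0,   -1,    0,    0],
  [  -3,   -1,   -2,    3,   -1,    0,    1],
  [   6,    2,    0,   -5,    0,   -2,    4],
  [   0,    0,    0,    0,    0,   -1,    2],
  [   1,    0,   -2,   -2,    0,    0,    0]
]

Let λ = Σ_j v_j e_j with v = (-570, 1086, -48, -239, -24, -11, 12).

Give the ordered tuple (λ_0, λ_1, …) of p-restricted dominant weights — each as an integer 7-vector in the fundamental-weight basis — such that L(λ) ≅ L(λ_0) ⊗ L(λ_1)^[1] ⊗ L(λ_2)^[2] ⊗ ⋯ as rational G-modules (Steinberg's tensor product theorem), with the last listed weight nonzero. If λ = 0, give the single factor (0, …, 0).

((6, 1, 3, 4, 3, 0, 4), (1, 5, 3, 5, 2, 5, 0))

Converting to the ω-basis (c_i = row i of M dotted with v = (-570, 1086, -48, -239, -24, -11, 12)):
  c_1 = 0*-570 + 0*1086 + -1*-48 + 0*-239 + 0*-24 + 1*-11 + -2*12 = 13
  c_2 = 0*-570 + 0*1086 + 0*-48 + 0*-239 + -1*-24 + 0*-11 + 1*12 = 36
  c_3 = 0*-570 + 0*1086 + 0*-48 + 0*-239 + -1*-24 + 0*-11 + 0*12 = 24
  c_4 = -3*-570 + -1*1086 + -2*-48 + 3*-239 + -1*-24 + 0*-11 + 1*12 = 39
  c_5 = 6*-570 + 2*1086 + 0*-48 + -5*-239 + 0*-24 + -2*-11 + 4*12 = 17
  c_6 = 0*-570 + 0*1086 + 0*-48 + 0*-239 + 0*-24 + -1*-11 + 2*12 = 35
  c_7 = 1*-570 + 0*1086 + -2*-48 + -2*-239 + 0*-24 + 0*-11 + 0*12 = 4
Base-7 expansion of each c_i:
  c_1 = 13 = 6·7^0 + 1·7^1
  c_2 = 36 = 1·7^0 + 5·7^1
  c_3 = 24 = 3·7^0 + 3·7^1
  c_4 = 39 = 4·7^0 + 5·7^1
  c_5 = 17 = 3·7^0 + 2·7^1
  c_6 = 35 = 0·7^0 + 5·7^1
  c_7 = 4 = 4·7^0
λ_0 = (6, 1, 3, 4, 3, 0, 4)
λ_1 = (1, 5, 3, 5, 2, 5, 0)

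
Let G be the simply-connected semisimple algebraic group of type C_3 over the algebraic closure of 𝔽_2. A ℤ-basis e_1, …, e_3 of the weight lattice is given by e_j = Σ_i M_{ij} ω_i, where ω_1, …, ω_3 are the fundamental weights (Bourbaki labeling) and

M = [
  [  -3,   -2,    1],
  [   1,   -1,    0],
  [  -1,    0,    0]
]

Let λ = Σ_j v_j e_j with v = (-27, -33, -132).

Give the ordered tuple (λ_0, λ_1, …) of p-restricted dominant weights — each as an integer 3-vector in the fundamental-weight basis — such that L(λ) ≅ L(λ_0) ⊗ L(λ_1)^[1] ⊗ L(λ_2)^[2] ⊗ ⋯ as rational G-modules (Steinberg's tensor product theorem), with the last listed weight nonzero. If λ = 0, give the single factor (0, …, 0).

((1, 0, 1), (1, 1, 1), (1, 1, 0), (1, 0, 1), (0, 0, 1))

Converting to the ω-basis (c_i = row i of M dotted with v = (-27, -33, -132)):
  c_1 = (-3)·(-27) + (-2)·(-33) + (1)·(-132) = 15
  c_2 = (1)·(-27) + (-1)·(-33) + (0)·(-132) = 6
  c_3 = (-1)·(-27) + (0)·(-33) + (0)·(-132) = 27
Expand coordinatewise in base 2:
  c_1 = 15 = 1·2^0 + 1·2^1 + 1·2^2 + 1·2^3
  c_2 = 6 = 0·2^0 + 1·2^1 + 1·2^2
  c_3 = 27 = 1·2^0 + 1·2^1 + 0·2^2 + 1·2^3 + 1·2^4
λ_0 = (1, 0, 1)
λ_1 = (1, 1, 1)
λ_2 = (1, 1, 0)
λ_3 = (1, 0, 1)
λ_4 = (0, 0, 1)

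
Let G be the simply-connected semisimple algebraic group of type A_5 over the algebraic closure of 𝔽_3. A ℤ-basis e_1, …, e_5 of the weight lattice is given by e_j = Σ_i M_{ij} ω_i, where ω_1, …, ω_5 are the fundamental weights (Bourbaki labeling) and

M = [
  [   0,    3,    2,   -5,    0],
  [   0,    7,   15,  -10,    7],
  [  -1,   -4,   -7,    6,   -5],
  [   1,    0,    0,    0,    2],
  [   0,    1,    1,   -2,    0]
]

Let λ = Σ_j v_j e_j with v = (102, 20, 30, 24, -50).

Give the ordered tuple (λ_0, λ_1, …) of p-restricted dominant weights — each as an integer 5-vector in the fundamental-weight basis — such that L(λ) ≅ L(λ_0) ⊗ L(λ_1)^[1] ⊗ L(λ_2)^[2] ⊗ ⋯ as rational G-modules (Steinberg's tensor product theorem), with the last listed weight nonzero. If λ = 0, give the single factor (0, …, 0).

((0, 0, 2, 2, 2),)

Converting to the ω-basis (c_i = row i of M dotted with v = (102, 20, 30, 24, -50)):
  c_1 = (0)·(102) + (3)·(20) + (2)·(30) + (-5)·(24) + (0)·(-50) = 0
  c_2 = (0)·(102) + (7)·(20) + (15)·(30) + (-10)·(24) + (7)·(-50) = 0
  c_3 = (-1)·(102) + (-4)·(20) + (-7)·(30) + (6)·(24) + (-5)·(-50) = 2
  c_4 = (1)·(102) + (0)·(20) + (0)·(30) + (0)·(24) + (2)·(-50) = 2
  c_5 = (0)·(102) + (1)·(20) + (1)·(30) + (-2)·(24) + (0)·(-50) = 2
Base-3 expansion of each c_i:
  c_1 = 0
  c_2 = 0
  c_3 = 2 = 2·3^0
  c_4 = 2 = 2·3^0
  c_5 = 2 = 2·3^0
p-restricted factor λ_0 = (0, 0, 2, 2, 2)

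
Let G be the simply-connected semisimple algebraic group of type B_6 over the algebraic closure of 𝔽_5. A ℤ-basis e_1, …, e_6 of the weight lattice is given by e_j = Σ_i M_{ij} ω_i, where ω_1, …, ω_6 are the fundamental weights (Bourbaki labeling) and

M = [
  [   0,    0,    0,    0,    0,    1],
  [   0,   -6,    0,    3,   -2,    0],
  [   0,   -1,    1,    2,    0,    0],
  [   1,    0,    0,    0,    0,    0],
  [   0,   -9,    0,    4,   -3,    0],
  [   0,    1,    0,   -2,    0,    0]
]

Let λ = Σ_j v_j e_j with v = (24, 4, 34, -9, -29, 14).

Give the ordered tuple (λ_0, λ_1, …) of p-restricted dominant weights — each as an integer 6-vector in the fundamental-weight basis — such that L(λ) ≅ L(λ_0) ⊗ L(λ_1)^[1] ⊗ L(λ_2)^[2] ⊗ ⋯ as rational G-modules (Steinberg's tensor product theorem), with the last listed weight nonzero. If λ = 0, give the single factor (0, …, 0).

Compute c_i = Σ_j M_{ij} v_j with v = (24, 4, 34, -9, -29, 14):
  c_1 = (0)·(24) + (0)·(4) + (0)·(34) + (0)·(-9) + (0)·(-29) + (1)·(14) = 14
  c_2 = (0)·(24) + (-6)·(4) + (0)·(34) + (3)·(-9) + (-2)·(-29) + (0)·(14) = 7
  c_3 = (0)·(24) + (-1)·(4) + (1)·(34) + (2)·(-9) + (0)·(-29) + (0)·(14) = 12
  c_4 = (1)·(24) + (0)·(4) + (0)·(34) + (0)·(-9) + (0)·(-29) + (0)·(14) = 24
  c_5 = (0)·(24) + (-9)·(4) + (0)·(34) + (4)·(-9) + (-3)·(-29) + (0)·(14) = 15
  c_6 = (0)·(24) + (1)·(4) + (0)·(34) + (-2)·(-9) + (0)·(-29) + (0)·(14) = 22
Base-5 expansion of each c_i:
  c_1 = 14 = 4·5^0 + 2·5^1
  c_2 = 7 = 2·5^0 + 1·5^1
  c_3 = 12 = 2·5^0 + 2·5^1
  c_4 = 24 = 4·5^0 + 4·5^1
  c_5 = 15 = 0·5^0 + 3·5^1
  c_6 = 22 = 2·5^0 + 4·5^1
λ_0 = (4, 2, 2, 4, 0, 2)
λ_1 = (2, 1, 2, 4, 3, 4)

((4, 2, 2, 4, 0, 2), (2, 1, 2, 4, 3, 4))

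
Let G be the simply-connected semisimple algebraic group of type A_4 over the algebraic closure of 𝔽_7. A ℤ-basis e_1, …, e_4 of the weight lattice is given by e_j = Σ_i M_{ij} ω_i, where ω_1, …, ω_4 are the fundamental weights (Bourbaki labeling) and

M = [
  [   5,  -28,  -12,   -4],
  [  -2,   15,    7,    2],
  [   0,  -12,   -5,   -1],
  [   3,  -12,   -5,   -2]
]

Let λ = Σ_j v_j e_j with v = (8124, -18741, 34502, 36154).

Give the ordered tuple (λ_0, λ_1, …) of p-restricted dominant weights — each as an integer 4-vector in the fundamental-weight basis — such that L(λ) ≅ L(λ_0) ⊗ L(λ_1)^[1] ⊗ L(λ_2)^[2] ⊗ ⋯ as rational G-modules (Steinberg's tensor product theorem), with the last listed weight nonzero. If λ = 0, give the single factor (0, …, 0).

Converting to the ω-basis (c_i = row i of M dotted with v = (8124, -18741, 34502, 36154)):
  c_1 = 5·8124 + (-28)·(-18741) + (-12)·(34502) + (-4)·(36154) = 6728
  c_2 = (-2)·(8124) + (15)·(-18741) + 7·34502 + 2·36154 = 16459
  c_3 = 0·8124 + (-12)·(-18741) + (-5)·(34502) + (-1)·(36154) = 16228
  c_4 = 3·8124 + (-12)·(-18741) + (-5)·(34502) + (-2)·(36154) = 4446
Writing each c_i in base p = 7:
  c_1 = 6728 = 1·7^0 + 2·7^1 + 4·7^2 + 5·7^3 + 2·7^4
  c_2 = 16459 = 2·7^0 + 6·7^1 + 6·7^2 + 5·7^3 + 6·7^4
  c_3 = 16228 = 2·7^0 + 1·7^1 + 2·7^2 + 5·7^3 + 6·7^4
  c_4 = 4446 = 1·7^0 + 5·7^1 + 6·7^2 + 5·7^3 + 1·7^4
Factor λ_0 = (1, 2, 2, 1)
Factor λ_1 = (2, 6, 1, 5)
Factor λ_2 = (4, 6, 2, 6)
Factor λ_3 = (5, 5, 5, 5)
Factor λ_4 = (2, 6, 6, 1)

((1, 2, 2, 1), (2, 6, 1, 5), (4, 6, 2, 6), (5, 5, 5, 5), (2, 6, 6, 1))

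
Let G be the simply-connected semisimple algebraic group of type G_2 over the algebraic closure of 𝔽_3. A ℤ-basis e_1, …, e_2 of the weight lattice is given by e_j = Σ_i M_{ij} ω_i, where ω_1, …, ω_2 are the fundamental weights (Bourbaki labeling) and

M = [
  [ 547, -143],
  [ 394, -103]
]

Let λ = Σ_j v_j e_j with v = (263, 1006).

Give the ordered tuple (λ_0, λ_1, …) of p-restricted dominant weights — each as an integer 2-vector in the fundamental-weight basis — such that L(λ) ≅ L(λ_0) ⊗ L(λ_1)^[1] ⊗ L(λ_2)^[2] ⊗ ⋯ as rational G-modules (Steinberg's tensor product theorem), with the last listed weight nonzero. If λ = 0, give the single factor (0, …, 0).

((0, 1), (1, 1))

Change of basis e → ω: c = M·v where v = (263, 1006):
  c_1 = 547·263 + (-143)·(1006) = 3
  c_2 = 394·263 + (-103)·(1006) = 4
Expand coordinatewise in base 3:
  c_1 = 3 = 0·3^0 + 1·3^1
  c_2 = 4 = 1·3^0 + 1·3^1
Factor λ_0 = (0, 1)
Factor λ_1 = (1, 1)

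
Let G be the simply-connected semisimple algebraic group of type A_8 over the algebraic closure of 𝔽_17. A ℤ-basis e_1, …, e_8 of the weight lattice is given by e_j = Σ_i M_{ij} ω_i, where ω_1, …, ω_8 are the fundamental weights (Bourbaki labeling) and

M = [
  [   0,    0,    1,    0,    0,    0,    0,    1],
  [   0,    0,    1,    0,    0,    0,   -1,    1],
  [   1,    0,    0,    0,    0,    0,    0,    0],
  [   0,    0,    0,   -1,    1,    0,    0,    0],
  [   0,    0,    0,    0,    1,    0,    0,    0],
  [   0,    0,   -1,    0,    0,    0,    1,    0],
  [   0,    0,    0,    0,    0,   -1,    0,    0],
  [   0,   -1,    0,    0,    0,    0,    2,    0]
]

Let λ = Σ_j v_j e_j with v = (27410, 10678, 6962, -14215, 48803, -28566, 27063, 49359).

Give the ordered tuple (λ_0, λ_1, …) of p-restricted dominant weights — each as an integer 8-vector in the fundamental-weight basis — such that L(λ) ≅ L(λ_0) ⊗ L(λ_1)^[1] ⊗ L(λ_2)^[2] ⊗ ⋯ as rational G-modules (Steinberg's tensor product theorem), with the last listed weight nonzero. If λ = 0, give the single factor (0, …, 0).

Converting to the ω-basis (c_i = row i of M dotted with v = (27410, 10678, 6962, -14215, 48803, -28566, 27063, 49359)):
  c_1 = (0)·(27410) + (0)·(10678) + (1)·(6962) + (0)·(-14215) + (0)·(48803) + (0)·(-28566) + (0)·(27063) + (1)·(49359) = 56321
  c_2 = (0)·(27410) + (0)·(10678) + (1)·(6962) + (0)·(-14215) + (0)·(48803) + (0)·(-28566) + (-1)·(27063) + (1)·(49359) = 29258
  c_3 = (1)·(27410) + (0)·(10678) + (0)·(6962) + (0)·(-14215) + (0)·(48803) + (0)·(-28566) + (0)·(27063) + (0)·(49359) = 27410
  c_4 = (0)·(27410) + (0)·(10678) + (0)·(6962) + (-1)·(-14215) + (1)·(48803) + (0)·(-28566) + (0)·(27063) + (0)·(49359) = 63018
  c_5 = (0)·(27410) + (0)·(10678) + (0)·(6962) + (0)·(-14215) + (1)·(48803) + (0)·(-28566) + (0)·(27063) + (0)·(49359) = 48803
  c_6 = (0)·(27410) + (0)·(10678) + (-1)·(6962) + (0)·(-14215) + (0)·(48803) + (0)·(-28566) + (1)·(27063) + (0)·(49359) = 20101
  c_7 = (0)·(27410) + (0)·(10678) + (0)·(6962) + (0)·(-14215) + (0)·(48803) + (-1)·(-28566) + (0)·(27063) + (0)·(49359) = 28566
  c_8 = (0)·(27410) + (-1)·(10678) + (0)·(6962) + (0)·(-14215) + (0)·(48803) + (0)·(-28566) + (2)·(27063) + (0)·(49359) = 43448
Base-17 expansion of each c_i:
  c_1 = 56321 = 0·17^0 + 15·17^1 + 7·17^2 + 11·17^3
  c_2 = 29258 = 1·17^0 + 4·17^1 + 16·17^2 + 5·17^3
  c_3 = 27410 = 6·17^0 + 14·17^1 + 9·17^2 + 5·17^3
  c_4 = 63018 = 16·17^0 + 0·17^1 + 14·17^2 + 12·17^3
  c_5 = 48803 = 13·17^0 + 14·17^1 + 15·17^2 + 9·17^3
  c_6 = 20101 = 7·17^0 + 9·17^1 + 1·17^2 + 4·17^3
  c_7 = 28566 = 6·17^0 + 14·17^1 + 13·17^2 + 5·17^3
  c_8 = 43448 = 13·17^0 + 5·17^1 + 14·17^2 + 8·17^3
Factor λ_0 = (0, 1, 6, 16, 13, 7, 6, 13)
Factor λ_1 = (15, 4, 14, 0, 14, 9, 14, 5)
Factor λ_2 = (7, 16, 9, 14, 15, 1, 13, 14)
Factor λ_3 = (11, 5, 5, 12, 9, 4, 5, 8)

((0, 1, 6, 16, 13, 7, 6, 13), (15, 4, 14, 0, 14, 9, 14, 5), (7, 16, 9, 14, 15, 1, 13, 14), (11, 5, 5, 12, 9, 4, 5, 8))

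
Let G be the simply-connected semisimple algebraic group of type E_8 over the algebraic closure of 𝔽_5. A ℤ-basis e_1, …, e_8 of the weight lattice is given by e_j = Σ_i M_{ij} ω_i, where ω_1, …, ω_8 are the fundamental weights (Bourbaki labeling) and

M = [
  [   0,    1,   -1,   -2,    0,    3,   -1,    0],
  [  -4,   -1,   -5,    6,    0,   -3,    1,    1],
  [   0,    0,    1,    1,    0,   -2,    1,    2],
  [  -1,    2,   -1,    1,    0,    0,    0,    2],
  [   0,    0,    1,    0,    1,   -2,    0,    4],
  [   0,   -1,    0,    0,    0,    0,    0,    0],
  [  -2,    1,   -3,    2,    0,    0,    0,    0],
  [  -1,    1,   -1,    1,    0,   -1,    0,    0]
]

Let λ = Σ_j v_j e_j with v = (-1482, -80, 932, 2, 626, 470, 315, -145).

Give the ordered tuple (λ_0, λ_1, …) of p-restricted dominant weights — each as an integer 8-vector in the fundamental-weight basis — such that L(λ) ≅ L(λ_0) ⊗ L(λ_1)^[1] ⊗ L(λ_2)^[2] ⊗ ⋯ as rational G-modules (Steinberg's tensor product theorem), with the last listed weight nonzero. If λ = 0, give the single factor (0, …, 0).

Converting to the ω-basis (c_i = row i of M dotted with v = (-1482, -80, 932, 2, 626, 470, 315, -145)):
  c_1 = (0)·(-1482) + (1)·(-80) + (-1)·(932) + (-2)·(2) + (0)·(626) + (3)·(470) + (-1)·(315) + (0)·(-145) = 79
  c_2 = (-4)·(-1482) + (-1)·(-80) + (-5)·(932) + (6)·(2) + (0)·(626) + (-3)·(470) + (1)·(315) + (1)·(-145) = 120
  c_3 = (0)·(-1482) + (0)·(-80) + (1)·(932) + (1)·(2) + (0)·(626) + (-2)·(470) + (1)·(315) + (2)·(-145) = 19
  c_4 = (-1)·(-1482) + (2)·(-80) + (-1)·(932) + (1)·(2) + (0)·(626) + (0)·(470) + (0)·(315) + (2)·(-145) = 102
  c_5 = (0)·(-1482) + (0)·(-80) + (1)·(932) + (0)·(2) + (1)·(626) + (-2)·(470) + (0)·(315) + (4)·(-145) = 38
  c_6 = (0)·(-1482) + (-1)·(-80) + (0)·(932) + (0)·(2) + (0)·(626) + (0)·(470) + (0)·(315) + (0)·(-145) = 80
  c_7 = (-2)·(-1482) + (1)·(-80) + (-3)·(932) + (2)·(2) + (0)·(626) + (0)·(470) + (0)·(315) + (0)·(-145) = 92
  c_8 = (-1)·(-1482) + (1)·(-80) + (-1)·(932) + (1)·(2) + (0)·(626) + (-1)·(470) + (0)·(315) + (0)·(-145) = 2
Base-5 expansion of each c_i:
  c_1 = 79 = 4·5^0 + 0·5^1 + 3·5^2
  c_2 = 120 = 0·5^0 + 4·5^1 + 4·5^2
  c_3 = 19 = 4·5^0 + 3·5^1
  c_4 = 102 = 2·5^0 + 0·5^1 + 4·5^2
  c_5 = 38 = 3·5^0 + 2·5^1 + 1·5^2
  c_6 = 80 = 0·5^0 + 1·5^1 + 3·5^2
  c_7 = 92 = 2·5^0 + 3·5^1 + 3·5^2
  c_8 = 2 = 2·5^0
p-restricted factor λ_0 = (4, 0, 4, 2, 3, 0, 2, 2)
p-restricted factor λ_1 = (0, 4, 3, 0, 2, 1, 3, 0)
p-restricted factor λ_2 = (3, 4, 0, 4, 1, 3, 3, 0)

((4, 0, 4, 2, 3, 0, 2, 2), (0, 4, 3, 0, 2, 1, 3, 0), (3, 4, 0, 4, 1, 3, 3, 0))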